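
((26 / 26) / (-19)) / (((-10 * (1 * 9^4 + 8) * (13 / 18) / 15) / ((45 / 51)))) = 405 / 27583231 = 0.00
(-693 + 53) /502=-320 /251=-1.27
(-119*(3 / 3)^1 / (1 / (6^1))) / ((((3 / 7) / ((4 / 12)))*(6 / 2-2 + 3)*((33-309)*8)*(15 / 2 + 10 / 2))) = 833 / 165600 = 0.01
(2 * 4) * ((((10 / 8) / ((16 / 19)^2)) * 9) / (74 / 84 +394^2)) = 341145 / 417276736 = 0.00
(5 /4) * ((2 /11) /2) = 5 /44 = 0.11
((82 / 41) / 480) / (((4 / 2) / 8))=0.02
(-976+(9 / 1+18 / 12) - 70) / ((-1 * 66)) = 2071 / 132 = 15.69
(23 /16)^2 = 529 /256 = 2.07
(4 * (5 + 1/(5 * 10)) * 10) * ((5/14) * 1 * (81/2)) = 20331/7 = 2904.43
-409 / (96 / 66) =-4499 / 16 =-281.19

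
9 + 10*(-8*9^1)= -711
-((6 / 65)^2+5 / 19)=-21809 / 80275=-0.27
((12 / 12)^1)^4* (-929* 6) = -5574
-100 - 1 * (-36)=-64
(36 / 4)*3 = 27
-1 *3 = -3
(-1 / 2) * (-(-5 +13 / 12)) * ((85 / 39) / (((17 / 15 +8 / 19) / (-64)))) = 3036200 / 17277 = 175.74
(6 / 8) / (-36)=-1 / 48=-0.02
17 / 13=1.31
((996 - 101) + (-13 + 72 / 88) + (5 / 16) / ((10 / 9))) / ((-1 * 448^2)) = -310851 / 70647808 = -0.00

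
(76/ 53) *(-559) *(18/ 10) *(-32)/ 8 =1529424/ 265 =5771.41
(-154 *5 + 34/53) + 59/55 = -2239553/2915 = -768.29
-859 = -859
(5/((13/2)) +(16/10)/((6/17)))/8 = 517/780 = 0.66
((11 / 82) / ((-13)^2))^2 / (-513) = -121 / 98518656132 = -0.00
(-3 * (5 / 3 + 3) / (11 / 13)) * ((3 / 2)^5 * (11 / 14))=-98.72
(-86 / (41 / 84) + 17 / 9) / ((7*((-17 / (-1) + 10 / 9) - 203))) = 64319 / 477568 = 0.13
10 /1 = 10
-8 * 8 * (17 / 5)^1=-1088 / 5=-217.60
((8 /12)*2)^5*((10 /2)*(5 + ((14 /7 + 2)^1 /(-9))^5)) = 1506411520 /14348907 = 104.98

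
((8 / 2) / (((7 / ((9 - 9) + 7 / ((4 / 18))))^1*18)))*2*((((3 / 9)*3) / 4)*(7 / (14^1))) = 1 / 4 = 0.25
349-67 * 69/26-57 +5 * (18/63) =21043/182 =115.62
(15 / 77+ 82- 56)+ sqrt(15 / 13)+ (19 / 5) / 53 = sqrt(195) / 13+ 535968 / 20405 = 27.34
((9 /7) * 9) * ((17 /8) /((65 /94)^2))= 3041793 /59150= 51.43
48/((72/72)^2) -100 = -52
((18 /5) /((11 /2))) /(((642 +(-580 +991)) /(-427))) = -1708 /6435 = -0.27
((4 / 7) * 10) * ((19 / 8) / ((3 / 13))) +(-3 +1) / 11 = 13543 / 231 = 58.63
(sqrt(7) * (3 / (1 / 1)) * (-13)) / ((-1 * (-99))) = -13 * sqrt(7) / 33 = -1.04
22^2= 484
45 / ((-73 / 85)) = -3825 / 73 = -52.40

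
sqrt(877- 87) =sqrt(790) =28.11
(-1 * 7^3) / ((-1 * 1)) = 343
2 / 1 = 2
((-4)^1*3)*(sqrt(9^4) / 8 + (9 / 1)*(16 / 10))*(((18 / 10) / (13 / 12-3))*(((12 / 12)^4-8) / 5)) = -1112454 / 2875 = -386.94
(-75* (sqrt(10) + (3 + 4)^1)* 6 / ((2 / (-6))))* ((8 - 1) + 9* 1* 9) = 118800* sqrt(10) + 831600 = 1207278.59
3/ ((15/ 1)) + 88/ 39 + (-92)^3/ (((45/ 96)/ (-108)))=34984894943/ 195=179409717.66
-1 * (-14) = 14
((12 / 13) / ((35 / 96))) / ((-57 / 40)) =-3072 / 1729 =-1.78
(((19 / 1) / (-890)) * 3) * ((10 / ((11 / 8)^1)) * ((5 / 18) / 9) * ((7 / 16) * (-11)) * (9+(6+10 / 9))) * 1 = 96425 / 86508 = 1.11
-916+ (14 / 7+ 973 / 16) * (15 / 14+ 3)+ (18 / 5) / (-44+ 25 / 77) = -829077383 / 1255520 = -660.35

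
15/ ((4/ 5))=75/ 4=18.75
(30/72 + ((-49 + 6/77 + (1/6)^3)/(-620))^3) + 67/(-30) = -2673875755805819/1472256252149760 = -1.82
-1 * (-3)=3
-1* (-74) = 74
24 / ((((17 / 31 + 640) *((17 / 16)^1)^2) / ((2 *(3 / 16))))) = 23808 / 1912891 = 0.01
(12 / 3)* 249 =996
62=62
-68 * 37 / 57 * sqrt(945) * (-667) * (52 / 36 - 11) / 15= -144322792 * sqrt(105) / 2565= -576556.94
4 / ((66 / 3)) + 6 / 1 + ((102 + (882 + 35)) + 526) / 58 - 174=-90073 / 638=-141.18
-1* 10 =-10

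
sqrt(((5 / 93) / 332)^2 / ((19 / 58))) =5 * sqrt(1102) / 586644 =0.00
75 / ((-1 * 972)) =-25 / 324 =-0.08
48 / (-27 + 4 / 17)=-816 / 455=-1.79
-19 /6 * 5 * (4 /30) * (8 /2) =-76 /9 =-8.44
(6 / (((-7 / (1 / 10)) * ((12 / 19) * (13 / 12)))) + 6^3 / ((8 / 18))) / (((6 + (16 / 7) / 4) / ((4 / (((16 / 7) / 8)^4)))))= 530796273 / 11960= 44380.96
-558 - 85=-643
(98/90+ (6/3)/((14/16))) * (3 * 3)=30.37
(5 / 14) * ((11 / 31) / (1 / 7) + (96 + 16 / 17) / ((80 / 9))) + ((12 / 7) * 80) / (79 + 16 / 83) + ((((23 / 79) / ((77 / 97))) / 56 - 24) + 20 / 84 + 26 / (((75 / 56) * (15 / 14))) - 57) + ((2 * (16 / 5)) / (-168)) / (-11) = -322500430524313 / 5746727889000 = -56.12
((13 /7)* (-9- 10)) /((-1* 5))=247 /35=7.06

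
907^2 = 822649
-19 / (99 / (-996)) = 6308 / 33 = 191.15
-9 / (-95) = 9 / 95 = 0.09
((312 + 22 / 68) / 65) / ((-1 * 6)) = -10619 / 13260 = -0.80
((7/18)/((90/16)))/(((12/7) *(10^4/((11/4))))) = 539/48600000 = 0.00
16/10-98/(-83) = 1154/415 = 2.78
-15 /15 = -1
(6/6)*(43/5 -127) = -592/5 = -118.40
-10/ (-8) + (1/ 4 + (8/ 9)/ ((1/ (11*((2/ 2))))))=203/ 18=11.28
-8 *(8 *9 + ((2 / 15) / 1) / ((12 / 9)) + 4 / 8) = -2904 / 5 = -580.80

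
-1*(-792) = 792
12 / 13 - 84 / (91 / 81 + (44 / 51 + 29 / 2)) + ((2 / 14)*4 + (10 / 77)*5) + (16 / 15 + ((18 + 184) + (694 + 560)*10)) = 12740.12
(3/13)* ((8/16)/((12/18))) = 9/52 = 0.17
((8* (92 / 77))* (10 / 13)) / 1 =7360 / 1001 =7.35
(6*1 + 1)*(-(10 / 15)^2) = -28 / 9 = -3.11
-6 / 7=-0.86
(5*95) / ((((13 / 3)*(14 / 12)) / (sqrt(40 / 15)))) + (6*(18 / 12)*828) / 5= 5700*sqrt(6) / 91 + 7452 / 5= 1643.83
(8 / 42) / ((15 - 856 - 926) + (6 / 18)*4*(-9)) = -4 / 37359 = -0.00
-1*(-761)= 761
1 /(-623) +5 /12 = 3103 /7476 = 0.42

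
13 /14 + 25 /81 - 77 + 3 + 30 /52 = -532082 /7371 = -72.19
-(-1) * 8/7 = 8/7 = 1.14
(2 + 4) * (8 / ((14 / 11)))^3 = 511104 / 343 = 1490.10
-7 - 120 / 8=-22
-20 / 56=-5 / 14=-0.36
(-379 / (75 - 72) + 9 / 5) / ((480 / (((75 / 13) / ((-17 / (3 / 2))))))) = 467 / 3536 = 0.13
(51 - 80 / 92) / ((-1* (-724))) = 1153 / 16652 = 0.07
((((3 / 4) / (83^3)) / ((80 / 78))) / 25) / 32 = 117 / 73188736000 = 0.00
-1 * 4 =-4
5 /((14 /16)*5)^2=64 /245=0.26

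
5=5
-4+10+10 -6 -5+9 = 14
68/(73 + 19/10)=680/749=0.91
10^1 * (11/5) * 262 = 5764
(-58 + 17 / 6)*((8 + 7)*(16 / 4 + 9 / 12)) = -31445 / 8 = -3930.62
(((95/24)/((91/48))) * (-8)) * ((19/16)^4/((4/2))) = -12380495/745472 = -16.61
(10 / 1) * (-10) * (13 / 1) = -1300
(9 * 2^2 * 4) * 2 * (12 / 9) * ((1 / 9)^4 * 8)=1024 / 2187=0.47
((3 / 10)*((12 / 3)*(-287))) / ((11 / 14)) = -24108 / 55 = -438.33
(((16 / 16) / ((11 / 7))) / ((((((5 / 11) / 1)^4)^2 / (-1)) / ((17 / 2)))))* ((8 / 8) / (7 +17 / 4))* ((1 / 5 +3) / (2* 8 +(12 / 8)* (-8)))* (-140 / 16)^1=32465626886 / 17578125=1846.93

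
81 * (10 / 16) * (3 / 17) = 1215 / 136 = 8.93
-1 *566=-566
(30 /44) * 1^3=15 /22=0.68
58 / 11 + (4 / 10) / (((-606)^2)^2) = 19555030555931 / 3708712691640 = 5.27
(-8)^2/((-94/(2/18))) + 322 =136174/423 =321.92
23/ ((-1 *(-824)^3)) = 0.00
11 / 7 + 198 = 1397 / 7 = 199.57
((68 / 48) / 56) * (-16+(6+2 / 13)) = -68 / 273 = -0.25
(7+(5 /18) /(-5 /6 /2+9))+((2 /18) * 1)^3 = 528142 /75087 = 7.03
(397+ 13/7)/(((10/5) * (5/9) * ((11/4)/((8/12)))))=33504/385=87.02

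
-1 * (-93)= 93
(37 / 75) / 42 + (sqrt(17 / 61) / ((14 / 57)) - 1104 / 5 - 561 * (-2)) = 57 * sqrt(1037) / 854 + 2838817 / 3150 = 903.36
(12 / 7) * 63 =108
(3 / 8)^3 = 0.05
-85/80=-17/16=-1.06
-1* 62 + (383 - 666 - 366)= -711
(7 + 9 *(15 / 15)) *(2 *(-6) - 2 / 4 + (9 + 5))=24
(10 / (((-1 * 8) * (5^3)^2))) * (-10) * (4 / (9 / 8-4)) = -16 / 14375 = -0.00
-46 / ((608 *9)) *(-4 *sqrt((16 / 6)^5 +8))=23 *sqrt(26034) / 9234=0.40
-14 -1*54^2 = -2930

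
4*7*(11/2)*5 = 770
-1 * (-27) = 27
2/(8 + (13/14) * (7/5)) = 20/93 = 0.22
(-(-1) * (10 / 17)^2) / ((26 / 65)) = 250 / 289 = 0.87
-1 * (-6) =6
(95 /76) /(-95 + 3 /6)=-5 /378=-0.01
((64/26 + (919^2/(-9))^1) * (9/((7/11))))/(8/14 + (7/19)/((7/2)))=-458922409/234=-1961206.88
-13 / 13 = -1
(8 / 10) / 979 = 4 / 4895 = 0.00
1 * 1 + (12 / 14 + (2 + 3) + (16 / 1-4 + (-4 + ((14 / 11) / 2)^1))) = 1193 / 77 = 15.49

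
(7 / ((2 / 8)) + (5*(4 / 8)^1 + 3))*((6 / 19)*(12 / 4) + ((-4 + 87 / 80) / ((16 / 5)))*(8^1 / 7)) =-26465 / 8512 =-3.11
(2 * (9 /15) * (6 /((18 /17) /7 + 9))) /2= 238 /605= 0.39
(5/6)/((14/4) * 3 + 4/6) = 5/67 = 0.07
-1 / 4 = -0.25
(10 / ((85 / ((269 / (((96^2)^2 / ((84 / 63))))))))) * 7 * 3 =1883 / 180486144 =0.00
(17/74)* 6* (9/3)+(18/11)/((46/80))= 65349/9361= 6.98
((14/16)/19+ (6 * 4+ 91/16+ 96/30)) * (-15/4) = -150177/1216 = -123.50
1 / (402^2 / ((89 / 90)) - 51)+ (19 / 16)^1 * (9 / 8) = 2486320783 / 1861097088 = 1.34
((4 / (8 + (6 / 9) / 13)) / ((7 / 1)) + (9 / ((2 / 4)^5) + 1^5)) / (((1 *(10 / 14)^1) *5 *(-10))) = -317689 / 39250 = -8.09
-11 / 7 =-1.57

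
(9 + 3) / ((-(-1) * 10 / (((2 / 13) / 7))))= 12 / 455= 0.03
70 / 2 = 35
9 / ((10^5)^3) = 0.00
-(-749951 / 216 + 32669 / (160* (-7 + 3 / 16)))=3501.97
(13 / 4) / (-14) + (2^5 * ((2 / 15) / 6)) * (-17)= -31049 / 2520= -12.32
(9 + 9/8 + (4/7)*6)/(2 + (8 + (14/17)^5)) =1.31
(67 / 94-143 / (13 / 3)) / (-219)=3035 / 20586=0.15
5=5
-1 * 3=-3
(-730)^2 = 532900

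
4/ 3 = 1.33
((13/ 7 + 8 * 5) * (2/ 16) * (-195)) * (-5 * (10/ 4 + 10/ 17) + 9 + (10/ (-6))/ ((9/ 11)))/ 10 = 29645447/ 34272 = 865.00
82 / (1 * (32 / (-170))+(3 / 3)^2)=6970 / 69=101.01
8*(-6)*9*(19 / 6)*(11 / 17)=-15048 / 17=-885.18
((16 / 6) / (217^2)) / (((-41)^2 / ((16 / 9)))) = 128 / 2137228443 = 0.00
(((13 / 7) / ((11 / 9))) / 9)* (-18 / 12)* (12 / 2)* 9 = -13.68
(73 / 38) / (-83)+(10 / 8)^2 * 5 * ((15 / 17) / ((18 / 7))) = 6839807 / 2573664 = 2.66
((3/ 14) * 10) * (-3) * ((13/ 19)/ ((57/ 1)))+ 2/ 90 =-6248/ 113715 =-0.05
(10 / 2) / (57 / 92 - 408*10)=-460 / 375303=-0.00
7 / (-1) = -7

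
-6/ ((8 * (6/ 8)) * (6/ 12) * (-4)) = 1/ 2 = 0.50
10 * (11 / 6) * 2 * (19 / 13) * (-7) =-14630 / 39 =-375.13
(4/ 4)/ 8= 1/ 8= 0.12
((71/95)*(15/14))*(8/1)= 852/133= 6.41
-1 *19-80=-99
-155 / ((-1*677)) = 0.23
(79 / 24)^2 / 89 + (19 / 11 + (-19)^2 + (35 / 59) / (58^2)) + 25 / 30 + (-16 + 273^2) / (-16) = -120130285450019 / 27980352576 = -4293.38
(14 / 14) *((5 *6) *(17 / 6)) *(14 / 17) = 70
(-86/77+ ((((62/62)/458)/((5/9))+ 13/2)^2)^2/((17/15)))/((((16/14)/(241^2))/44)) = 41234824832905920195241/11687748544250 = 3528038328.07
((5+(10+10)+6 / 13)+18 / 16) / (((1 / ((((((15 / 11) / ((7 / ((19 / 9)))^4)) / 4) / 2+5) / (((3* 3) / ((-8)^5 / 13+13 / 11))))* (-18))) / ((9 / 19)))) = 36543456229661825 / 115141938912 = 317377.46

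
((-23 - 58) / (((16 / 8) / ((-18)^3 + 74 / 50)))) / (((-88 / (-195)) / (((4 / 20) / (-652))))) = -460465317 / 2868800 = -160.51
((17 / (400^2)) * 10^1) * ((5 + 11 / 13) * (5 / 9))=323 / 93600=0.00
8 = 8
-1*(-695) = 695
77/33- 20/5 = -5/3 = -1.67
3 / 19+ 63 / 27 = 142 / 57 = 2.49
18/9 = 2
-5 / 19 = -0.26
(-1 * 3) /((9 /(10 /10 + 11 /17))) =-28 /51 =-0.55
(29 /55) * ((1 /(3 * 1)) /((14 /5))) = 29 /462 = 0.06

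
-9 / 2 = -4.50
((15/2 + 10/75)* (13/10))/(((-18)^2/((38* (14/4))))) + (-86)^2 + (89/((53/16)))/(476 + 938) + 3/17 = 458203046879387/61917080400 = 7400.27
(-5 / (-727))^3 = 125 / 384240583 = 0.00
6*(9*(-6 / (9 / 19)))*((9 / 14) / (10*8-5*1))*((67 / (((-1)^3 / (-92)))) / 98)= -3162132 / 8575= -368.76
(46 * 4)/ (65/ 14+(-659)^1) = -2576/ 9161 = -0.28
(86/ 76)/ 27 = 43/ 1026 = 0.04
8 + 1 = 9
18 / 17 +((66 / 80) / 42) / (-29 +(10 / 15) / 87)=76226553 / 72037840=1.06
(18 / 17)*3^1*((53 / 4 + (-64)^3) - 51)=-28315629 / 34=-832812.62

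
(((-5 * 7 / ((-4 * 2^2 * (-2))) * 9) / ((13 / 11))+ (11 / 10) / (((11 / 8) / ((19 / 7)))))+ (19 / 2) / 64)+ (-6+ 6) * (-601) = -349991 / 58240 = -6.01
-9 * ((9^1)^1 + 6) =-135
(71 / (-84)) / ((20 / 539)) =-5467 / 240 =-22.78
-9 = -9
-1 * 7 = -7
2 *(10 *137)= 2740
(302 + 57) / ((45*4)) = 1.99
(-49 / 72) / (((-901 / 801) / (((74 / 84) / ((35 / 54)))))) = 29637 / 36040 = 0.82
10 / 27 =0.37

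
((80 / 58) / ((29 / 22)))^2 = 774400 / 707281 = 1.09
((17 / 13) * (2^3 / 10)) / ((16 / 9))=153 / 260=0.59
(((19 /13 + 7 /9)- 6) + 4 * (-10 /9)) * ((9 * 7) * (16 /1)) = -107520 /13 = -8270.77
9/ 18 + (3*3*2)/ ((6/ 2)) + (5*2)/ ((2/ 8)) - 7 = 79/ 2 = 39.50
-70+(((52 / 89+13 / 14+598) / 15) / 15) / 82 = -1608462007 / 22988700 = -69.97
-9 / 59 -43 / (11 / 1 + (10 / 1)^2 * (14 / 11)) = -41596 / 89739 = -0.46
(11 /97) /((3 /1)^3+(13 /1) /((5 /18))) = 55 /35793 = 0.00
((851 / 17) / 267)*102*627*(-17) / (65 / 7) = -126991326 / 5785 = -21951.83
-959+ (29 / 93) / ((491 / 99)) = -14595982 / 15221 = -958.94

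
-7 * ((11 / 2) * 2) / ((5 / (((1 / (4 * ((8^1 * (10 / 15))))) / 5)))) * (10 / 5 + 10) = -693 / 400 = -1.73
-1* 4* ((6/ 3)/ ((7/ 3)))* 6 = -144/ 7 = -20.57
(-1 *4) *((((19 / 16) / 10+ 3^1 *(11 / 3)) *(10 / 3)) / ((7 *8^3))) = -593 / 14336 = -0.04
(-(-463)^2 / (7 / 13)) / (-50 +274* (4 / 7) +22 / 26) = -36228361 / 9775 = -3706.23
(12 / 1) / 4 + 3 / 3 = 4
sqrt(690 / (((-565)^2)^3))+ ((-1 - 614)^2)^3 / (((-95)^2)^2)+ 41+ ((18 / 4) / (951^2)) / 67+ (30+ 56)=sqrt(690) / 180362125+ 1165719558478883824113 / 1754840813846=664287922.46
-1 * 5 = -5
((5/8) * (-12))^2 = 56.25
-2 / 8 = -0.25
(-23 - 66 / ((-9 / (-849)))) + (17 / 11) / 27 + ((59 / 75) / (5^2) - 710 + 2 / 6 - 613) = -1405474159 / 185625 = -7571.58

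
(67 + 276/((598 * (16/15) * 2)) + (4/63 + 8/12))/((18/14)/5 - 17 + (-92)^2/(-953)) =-4242617815/1599994656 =-2.65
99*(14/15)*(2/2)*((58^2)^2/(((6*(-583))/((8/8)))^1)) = -298926.31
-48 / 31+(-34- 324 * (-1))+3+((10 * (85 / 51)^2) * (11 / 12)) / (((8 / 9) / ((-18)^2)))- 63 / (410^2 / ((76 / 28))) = 24942150037 / 2605550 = 9572.70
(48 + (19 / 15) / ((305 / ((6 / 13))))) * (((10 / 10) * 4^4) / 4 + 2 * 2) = 64711384 / 19825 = 3264.13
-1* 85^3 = -614125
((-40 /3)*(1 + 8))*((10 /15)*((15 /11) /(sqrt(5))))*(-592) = 142080*sqrt(5) /11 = 28881.87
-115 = -115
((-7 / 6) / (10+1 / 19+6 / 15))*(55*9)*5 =-182875 / 662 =-276.25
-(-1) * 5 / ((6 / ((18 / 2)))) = 15 / 2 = 7.50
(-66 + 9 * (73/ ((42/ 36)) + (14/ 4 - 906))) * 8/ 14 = -213510/ 49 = -4357.35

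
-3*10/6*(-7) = 35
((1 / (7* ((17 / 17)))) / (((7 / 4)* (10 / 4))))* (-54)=-1.76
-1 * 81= -81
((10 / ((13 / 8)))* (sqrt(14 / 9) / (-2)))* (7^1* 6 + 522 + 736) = -4000* sqrt(14) / 3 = -4988.88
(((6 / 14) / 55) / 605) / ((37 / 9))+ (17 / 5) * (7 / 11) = 18646732 / 8618225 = 2.16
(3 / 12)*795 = 795 / 4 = 198.75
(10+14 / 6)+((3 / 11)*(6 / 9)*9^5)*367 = 130026305 / 33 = 3940191.06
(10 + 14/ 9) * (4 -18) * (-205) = 298480/ 9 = 33164.44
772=772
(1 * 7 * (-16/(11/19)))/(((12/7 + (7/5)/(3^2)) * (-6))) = 5880/341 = 17.24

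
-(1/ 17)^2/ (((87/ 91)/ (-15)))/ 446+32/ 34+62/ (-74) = 14308905/ 138303262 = 0.10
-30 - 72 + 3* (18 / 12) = -195 / 2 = -97.50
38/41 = 0.93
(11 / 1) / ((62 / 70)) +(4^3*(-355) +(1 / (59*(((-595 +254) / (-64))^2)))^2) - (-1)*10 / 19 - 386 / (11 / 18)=-20871402265942159573 / 894283340089579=-23338.69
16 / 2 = 8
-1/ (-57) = 1/ 57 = 0.02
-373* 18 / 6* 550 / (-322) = 307725 / 161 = 1911.34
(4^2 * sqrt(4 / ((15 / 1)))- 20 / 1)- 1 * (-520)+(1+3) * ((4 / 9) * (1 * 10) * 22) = 32 * sqrt(15) / 15+8020 / 9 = 899.37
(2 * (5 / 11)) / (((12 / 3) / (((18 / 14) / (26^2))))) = 45 / 104104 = 0.00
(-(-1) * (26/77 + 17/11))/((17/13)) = 1885/1309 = 1.44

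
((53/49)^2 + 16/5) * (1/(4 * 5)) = 52461/240100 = 0.22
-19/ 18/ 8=-19/ 144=-0.13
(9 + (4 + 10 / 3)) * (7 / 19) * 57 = 343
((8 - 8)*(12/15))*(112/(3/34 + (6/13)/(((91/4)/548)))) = 0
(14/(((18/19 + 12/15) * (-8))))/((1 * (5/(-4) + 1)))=665/166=4.01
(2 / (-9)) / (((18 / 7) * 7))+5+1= 485 / 81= 5.99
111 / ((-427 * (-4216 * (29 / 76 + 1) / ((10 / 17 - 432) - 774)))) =-7202938 / 133892255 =-0.05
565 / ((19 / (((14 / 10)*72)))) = 56952 / 19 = 2997.47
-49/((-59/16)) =784/59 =13.29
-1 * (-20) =20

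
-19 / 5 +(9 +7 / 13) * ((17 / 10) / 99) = -23399 / 6435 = -3.64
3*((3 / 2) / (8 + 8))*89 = 801 / 32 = 25.03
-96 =-96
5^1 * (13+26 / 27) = 1885 / 27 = 69.81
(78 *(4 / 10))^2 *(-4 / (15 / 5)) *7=-227136 / 25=-9085.44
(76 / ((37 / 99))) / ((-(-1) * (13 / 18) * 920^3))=16929 / 46818616000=0.00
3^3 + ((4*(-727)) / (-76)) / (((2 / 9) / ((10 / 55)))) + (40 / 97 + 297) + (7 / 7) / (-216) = 1557660055 / 4378968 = 355.71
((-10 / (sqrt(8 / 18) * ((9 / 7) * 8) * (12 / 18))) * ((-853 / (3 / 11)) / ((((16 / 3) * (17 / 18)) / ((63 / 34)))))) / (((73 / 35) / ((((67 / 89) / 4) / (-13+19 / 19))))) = -145550738025 / 7690784768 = -18.93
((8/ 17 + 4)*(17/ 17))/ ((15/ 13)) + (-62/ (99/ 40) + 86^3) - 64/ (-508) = 679733731228/ 1068705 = 636034.95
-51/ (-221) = 3/ 13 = 0.23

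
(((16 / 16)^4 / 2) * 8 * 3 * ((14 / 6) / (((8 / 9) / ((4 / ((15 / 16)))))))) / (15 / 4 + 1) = 2688 / 95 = 28.29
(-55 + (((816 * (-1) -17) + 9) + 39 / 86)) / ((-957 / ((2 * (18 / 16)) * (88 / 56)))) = 3.25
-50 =-50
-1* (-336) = 336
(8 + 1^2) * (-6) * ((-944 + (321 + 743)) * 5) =-32400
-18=-18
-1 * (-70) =70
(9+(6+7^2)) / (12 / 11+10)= 352 / 61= 5.77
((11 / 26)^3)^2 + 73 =22552623209 / 308915776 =73.01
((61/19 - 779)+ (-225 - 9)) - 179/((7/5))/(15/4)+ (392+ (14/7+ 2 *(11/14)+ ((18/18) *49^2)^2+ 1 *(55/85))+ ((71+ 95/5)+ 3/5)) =195494333014/33915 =5764243.93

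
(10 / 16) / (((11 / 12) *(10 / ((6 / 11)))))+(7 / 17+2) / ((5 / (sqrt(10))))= 9 / 242+41 *sqrt(10) / 85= 1.56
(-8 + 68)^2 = 3600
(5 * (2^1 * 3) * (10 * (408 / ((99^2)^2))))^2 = 184960000 / 113919098077521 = 0.00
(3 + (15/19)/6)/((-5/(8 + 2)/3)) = -357/19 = -18.79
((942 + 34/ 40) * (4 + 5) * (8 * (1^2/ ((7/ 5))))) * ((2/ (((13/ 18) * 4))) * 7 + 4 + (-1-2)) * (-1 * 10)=-257963760/ 91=-2834766.59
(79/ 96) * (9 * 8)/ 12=79/ 16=4.94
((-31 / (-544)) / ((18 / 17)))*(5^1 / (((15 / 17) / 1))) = 527 / 1728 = 0.30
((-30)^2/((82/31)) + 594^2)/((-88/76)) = -137562147/451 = -305015.85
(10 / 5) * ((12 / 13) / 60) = 0.03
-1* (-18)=18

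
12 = 12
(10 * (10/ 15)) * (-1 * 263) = -5260/ 3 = -1753.33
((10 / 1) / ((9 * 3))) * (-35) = -12.96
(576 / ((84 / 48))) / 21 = 768 / 49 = 15.67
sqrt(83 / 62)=sqrt(5146) / 62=1.16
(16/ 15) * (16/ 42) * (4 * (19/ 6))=4864/ 945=5.15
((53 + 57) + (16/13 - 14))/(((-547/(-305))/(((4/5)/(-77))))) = -308416/547547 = -0.56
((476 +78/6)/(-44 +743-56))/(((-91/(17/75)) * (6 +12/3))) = -0.00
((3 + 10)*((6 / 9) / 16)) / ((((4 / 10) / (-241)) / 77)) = -1206205 / 48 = -25129.27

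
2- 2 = 0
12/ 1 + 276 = 288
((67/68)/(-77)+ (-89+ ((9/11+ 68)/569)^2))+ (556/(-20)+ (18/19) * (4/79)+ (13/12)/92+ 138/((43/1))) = -188561216266502882267/1660906137939473040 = -113.53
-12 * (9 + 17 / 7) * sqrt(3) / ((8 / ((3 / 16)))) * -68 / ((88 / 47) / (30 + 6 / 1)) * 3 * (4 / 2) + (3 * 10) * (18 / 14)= 270 / 7 + 1941570 * sqrt(3) / 77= 43712.57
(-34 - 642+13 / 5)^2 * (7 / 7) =11336689 / 25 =453467.56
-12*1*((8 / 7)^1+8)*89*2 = -136704 / 7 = -19529.14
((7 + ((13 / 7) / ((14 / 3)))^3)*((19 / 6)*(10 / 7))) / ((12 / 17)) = 10735975745 / 237180384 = 45.27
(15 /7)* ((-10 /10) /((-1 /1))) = 15 /7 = 2.14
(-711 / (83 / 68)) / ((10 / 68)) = -1643832 / 415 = -3961.04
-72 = -72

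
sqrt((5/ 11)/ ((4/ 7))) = 0.89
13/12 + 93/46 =857/276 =3.11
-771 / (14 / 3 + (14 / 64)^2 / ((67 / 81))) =-158690304 / 972419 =-163.19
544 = 544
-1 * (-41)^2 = -1681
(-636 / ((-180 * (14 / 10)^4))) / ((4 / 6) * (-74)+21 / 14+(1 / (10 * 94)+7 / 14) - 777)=-6227500 / 5581405417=-0.00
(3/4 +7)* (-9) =-279/4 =-69.75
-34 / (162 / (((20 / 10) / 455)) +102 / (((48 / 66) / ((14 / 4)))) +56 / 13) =-3536 / 3884419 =-0.00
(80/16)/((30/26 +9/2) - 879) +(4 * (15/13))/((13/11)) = 14964650/3837483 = 3.90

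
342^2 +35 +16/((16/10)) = 117009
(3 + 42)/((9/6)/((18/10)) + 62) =270/377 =0.72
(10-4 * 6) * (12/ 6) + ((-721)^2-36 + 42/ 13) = 6757143/ 13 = 519780.23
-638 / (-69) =638 / 69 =9.25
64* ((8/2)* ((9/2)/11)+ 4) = 3968/11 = 360.73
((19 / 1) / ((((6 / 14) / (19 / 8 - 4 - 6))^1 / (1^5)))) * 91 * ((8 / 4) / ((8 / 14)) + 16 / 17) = -111480733 / 816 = -136618.55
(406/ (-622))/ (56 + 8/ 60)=-3045/ 261862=-0.01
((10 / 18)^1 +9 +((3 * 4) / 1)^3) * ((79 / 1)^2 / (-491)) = -97596758 / 4419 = -22085.71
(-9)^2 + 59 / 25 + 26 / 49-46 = 46416 / 1225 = 37.89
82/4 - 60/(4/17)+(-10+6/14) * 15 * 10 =-23383/14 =-1670.21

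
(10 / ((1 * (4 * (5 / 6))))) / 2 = 3 / 2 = 1.50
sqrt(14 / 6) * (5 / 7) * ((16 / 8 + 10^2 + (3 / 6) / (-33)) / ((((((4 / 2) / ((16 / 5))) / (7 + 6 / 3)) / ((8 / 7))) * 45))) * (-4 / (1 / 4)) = -3446272 * sqrt(21) / 24255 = -651.12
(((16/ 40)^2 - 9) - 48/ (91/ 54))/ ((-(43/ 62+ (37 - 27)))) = 5264482/ 1508325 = 3.49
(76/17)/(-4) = -19/17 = -1.12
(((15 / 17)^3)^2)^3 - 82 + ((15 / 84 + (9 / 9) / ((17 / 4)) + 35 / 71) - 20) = -100.99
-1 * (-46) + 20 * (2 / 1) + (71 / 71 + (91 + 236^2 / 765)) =191866 / 765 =250.81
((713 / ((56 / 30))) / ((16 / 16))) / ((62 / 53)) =18285 / 56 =326.52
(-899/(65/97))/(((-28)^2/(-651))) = 8109879/7280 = 1113.99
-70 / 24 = -35 / 12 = -2.92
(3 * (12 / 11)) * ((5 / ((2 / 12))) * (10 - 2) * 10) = 86400 / 11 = 7854.55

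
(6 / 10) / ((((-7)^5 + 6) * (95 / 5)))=-3 / 1596095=-0.00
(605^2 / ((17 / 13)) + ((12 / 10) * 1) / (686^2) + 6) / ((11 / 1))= 5598241781281 / 220003630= 25446.13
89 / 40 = 2.22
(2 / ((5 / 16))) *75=480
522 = 522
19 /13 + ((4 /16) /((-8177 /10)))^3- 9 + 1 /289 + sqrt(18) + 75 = 3* sqrt(2) + 295087284841107 /4373931529864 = 71.71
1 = 1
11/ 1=11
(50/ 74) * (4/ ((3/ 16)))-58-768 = -811.59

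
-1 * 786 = -786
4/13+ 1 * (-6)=-74/13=-5.69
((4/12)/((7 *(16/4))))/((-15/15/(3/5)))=-1/140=-0.01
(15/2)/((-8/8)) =-15/2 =-7.50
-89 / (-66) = 89 / 66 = 1.35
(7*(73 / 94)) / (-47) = -511 / 4418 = -0.12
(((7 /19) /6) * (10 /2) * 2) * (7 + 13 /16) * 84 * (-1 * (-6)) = 91875 /38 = 2417.76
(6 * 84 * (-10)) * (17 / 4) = -21420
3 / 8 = 0.38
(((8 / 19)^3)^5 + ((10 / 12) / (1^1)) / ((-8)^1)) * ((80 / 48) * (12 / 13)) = -0.16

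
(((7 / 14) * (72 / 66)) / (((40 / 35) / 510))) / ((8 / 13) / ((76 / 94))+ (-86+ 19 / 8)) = -5290740 / 1801129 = -2.94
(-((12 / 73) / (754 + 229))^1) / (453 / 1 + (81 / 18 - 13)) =-24 / 63793751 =-0.00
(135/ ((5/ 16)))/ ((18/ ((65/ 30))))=52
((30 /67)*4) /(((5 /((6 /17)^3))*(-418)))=-2592 /68796739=-0.00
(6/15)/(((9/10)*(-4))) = -1/9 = -0.11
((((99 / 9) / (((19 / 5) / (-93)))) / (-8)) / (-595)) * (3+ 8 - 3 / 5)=-13299 / 22610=-0.59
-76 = -76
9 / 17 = 0.53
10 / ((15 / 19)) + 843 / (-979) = 34673 / 2937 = 11.81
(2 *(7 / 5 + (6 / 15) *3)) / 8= 13 / 20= 0.65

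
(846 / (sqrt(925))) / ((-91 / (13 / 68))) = -423 * sqrt(37) / 44030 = -0.06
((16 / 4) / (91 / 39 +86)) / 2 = 6 / 265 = 0.02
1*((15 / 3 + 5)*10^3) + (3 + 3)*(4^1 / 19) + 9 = 190195 / 19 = 10010.26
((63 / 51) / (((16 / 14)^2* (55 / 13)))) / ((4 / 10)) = 0.56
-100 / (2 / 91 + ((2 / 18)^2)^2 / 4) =-238820400 / 52579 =-4542.13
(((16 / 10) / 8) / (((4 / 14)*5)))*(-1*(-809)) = 5663 / 50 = 113.26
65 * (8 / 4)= 130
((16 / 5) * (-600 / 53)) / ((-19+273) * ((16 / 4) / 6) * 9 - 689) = -384 / 8851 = -0.04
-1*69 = -69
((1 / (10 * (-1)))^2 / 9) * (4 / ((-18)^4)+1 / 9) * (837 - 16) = 2394857 / 23619600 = 0.10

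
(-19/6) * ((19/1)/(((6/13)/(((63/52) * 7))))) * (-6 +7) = -17689/16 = -1105.56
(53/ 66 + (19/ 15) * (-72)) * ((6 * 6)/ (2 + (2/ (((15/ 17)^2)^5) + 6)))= -10321234681640625/ 47548550092439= -217.07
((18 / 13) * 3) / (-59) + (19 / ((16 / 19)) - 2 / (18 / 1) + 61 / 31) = 83367313 / 3423888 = 24.35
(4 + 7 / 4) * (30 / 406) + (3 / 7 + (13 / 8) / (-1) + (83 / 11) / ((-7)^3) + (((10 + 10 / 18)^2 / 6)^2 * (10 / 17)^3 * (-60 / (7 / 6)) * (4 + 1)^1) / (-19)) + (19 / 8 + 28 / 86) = 288713454839699893 / 303319307811366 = 951.85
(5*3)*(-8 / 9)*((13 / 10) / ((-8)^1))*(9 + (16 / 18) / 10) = 5317 / 270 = 19.69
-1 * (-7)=7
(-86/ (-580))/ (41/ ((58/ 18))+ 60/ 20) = 43/ 4560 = 0.01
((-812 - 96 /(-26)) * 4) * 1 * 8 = -336256 /13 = -25865.85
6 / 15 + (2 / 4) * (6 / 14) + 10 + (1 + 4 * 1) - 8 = 533 / 70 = 7.61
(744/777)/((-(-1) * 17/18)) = 4464/4403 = 1.01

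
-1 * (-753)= 753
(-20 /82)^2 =100 /1681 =0.06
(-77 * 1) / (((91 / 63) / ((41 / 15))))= -9471 / 65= -145.71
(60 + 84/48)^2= 61009/16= 3813.06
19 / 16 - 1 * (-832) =13331 / 16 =833.19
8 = 8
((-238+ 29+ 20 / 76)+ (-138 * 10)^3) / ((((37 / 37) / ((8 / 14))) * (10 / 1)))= -99866743932 / 665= -150175554.78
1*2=2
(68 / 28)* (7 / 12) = 17 / 12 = 1.42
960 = 960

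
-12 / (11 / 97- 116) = 388 / 3747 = 0.10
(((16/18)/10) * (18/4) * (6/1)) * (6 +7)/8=39/10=3.90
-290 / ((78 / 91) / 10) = -3383.33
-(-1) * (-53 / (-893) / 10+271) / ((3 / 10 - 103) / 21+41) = 50821743 / 6771619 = 7.51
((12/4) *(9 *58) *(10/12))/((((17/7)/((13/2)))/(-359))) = -42633045/34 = -1253913.09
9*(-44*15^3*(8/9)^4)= -22528000/27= -834370.37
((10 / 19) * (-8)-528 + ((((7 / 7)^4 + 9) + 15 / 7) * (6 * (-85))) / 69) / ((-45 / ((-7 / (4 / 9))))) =-951291 / 4370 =-217.69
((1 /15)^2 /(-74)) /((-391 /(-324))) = -18 /361675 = -0.00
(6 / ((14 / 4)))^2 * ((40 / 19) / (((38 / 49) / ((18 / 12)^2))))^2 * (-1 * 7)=-100018800 / 130321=-767.48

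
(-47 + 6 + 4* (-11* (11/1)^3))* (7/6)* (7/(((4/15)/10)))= -71791125/4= -17947781.25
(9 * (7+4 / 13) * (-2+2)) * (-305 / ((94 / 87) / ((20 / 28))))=0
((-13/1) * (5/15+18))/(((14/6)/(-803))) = 574145/7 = 82020.71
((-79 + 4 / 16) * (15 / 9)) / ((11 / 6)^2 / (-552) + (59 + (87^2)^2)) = -2608200 / 1138463302919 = -0.00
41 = 41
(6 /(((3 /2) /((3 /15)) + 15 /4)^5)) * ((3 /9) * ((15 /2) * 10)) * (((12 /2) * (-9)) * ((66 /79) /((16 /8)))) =-45056 /2399625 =-0.02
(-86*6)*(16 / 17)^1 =-8256 / 17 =-485.65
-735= -735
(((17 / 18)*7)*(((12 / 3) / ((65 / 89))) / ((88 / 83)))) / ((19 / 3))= 879053 / 163020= 5.39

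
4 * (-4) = -16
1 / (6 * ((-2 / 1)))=-1 / 12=-0.08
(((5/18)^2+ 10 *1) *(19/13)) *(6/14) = 62035/9828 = 6.31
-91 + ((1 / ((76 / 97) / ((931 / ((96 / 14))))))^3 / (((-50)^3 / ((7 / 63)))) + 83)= -100530639561511 / 7962624000000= -12.63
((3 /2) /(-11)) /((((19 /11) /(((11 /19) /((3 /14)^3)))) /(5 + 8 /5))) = -166012 /5415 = -30.66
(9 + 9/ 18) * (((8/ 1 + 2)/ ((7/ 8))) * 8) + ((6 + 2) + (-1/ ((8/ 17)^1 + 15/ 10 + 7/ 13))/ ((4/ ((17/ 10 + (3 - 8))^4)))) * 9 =129521541917/ 155260000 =834.22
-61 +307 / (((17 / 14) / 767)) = 3295529 / 17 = 193854.65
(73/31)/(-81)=-73/2511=-0.03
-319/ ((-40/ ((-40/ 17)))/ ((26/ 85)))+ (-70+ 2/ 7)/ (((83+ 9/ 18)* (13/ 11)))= -141557438/ 21959665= -6.45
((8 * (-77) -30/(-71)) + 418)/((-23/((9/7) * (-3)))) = -54108/1633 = -33.13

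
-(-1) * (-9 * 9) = -81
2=2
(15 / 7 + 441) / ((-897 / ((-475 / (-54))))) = -245575 / 56511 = -4.35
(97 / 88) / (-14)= -0.08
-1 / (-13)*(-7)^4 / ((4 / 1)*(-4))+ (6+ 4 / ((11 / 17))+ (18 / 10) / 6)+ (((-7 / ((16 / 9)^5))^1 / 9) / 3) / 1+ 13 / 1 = 10439228017 / 749731840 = 13.92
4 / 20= 1 / 5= 0.20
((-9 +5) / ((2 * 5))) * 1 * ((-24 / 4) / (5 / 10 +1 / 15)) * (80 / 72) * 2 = 160 / 17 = 9.41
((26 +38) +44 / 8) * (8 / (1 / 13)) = 7228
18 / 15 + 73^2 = 26651 / 5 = 5330.20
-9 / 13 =-0.69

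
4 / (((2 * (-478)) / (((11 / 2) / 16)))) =-11 / 7648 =-0.00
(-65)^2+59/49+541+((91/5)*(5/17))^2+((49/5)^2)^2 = 124081688211/8850625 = 14019.54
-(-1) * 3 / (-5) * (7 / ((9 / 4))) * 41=-1148 / 15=-76.53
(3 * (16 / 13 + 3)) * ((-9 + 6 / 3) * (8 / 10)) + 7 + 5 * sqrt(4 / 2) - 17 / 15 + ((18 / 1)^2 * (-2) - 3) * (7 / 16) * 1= -1092071 / 3120 + 5 * sqrt(2)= -342.95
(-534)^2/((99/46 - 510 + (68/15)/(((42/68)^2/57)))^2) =2933697731504400/295578170757769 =9.93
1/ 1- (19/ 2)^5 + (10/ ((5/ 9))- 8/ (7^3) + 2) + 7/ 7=-849060741/ 10976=-77356.12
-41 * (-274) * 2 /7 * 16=359488 /7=51355.43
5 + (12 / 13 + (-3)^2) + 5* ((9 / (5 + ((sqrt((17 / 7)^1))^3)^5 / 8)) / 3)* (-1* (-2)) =81103570026825360* sqrt(119) / 2854826953093906993 + 553243933223777070242 / 37112750390220790909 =15.22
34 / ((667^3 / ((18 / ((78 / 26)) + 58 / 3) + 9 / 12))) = 5321 / 1780445778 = 0.00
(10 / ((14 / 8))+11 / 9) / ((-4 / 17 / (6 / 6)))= -7429 / 252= -29.48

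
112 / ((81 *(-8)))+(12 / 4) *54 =13108 / 81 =161.83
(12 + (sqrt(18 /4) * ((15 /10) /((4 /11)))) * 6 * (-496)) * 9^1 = 108-165726 * sqrt(2) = -234263.96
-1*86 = -86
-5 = -5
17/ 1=17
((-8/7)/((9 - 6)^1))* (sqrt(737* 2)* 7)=-102.38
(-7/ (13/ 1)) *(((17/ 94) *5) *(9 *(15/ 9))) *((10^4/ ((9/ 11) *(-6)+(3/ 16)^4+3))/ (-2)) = -1072332800000/ 56023201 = -19140.87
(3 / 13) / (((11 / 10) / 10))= 300 / 143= 2.10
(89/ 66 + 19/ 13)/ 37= 2411/ 31746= 0.08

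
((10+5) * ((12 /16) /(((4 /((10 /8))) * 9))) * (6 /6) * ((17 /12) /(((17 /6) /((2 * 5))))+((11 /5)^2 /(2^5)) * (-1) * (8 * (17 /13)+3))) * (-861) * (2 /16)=-26540325 /212992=-124.61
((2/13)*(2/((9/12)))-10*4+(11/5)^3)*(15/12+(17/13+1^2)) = -5220367/50700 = -102.97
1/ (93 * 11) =1/ 1023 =0.00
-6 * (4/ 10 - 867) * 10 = 51996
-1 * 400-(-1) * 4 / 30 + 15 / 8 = -47759 / 120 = -397.99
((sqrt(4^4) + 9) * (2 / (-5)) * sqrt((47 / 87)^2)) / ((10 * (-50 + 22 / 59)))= 2773 / 254736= 0.01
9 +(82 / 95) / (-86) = 36724 / 4085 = 8.99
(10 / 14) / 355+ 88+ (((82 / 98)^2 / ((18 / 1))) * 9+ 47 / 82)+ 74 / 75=47131673639 / 524198325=89.91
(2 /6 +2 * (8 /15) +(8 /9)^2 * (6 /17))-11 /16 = 36403 /36720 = 0.99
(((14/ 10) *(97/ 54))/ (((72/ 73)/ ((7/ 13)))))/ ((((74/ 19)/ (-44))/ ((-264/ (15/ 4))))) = 3190726924/ 2922075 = 1091.94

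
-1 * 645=-645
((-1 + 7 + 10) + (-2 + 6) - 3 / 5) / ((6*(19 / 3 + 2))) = 97 / 250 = 0.39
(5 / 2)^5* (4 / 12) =3125 / 96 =32.55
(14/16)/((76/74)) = 259/304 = 0.85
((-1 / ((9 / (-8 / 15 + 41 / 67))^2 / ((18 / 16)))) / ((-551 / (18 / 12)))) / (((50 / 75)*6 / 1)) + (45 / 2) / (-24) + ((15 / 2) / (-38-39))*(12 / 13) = -109891178364259 / 106959417364800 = -1.03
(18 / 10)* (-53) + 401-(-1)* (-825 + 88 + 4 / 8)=-430.90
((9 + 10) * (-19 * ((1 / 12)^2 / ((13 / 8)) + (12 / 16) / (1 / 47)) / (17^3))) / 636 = -5956139 / 1462344624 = -0.00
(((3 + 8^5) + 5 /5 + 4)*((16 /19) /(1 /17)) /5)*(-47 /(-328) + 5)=482661.31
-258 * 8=-2064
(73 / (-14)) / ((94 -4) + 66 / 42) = -73 / 1282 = -0.06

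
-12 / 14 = -6 / 7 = -0.86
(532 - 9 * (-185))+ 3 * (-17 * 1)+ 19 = 2165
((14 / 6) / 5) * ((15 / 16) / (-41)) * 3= -21 / 656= -0.03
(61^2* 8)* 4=119072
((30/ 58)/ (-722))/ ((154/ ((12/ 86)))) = -45/ 69325718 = -0.00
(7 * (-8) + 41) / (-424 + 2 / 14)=35 / 989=0.04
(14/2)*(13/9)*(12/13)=28/3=9.33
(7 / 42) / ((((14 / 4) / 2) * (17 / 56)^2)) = 896 / 867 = 1.03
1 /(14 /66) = 33 /7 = 4.71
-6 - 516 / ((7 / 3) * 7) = -1842 / 49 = -37.59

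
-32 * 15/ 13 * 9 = -4320/ 13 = -332.31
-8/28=-2/7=-0.29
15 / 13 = 1.15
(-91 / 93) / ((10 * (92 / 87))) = -2639 / 28520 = -0.09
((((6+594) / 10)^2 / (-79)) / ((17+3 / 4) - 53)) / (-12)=-400 / 3713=-0.11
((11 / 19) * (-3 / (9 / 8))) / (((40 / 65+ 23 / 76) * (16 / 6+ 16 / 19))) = -10868 / 22675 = -0.48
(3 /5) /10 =3 /50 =0.06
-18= -18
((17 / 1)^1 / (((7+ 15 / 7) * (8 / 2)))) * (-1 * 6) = -357 / 128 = -2.79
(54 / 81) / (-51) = -2 / 153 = -0.01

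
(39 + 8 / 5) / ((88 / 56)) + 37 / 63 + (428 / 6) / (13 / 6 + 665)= 367989694 / 13870395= 26.53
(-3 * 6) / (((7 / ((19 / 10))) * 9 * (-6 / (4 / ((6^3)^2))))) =19 / 2449440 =0.00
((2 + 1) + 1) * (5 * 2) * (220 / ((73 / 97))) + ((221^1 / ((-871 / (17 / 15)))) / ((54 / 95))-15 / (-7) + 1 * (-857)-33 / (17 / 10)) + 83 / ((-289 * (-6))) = 8670468260998 / 801453933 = 10818.42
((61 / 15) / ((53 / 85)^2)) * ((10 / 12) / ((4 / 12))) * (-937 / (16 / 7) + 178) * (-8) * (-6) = -1635530475 / 5618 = -291123.26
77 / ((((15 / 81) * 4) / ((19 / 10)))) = 39501 / 200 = 197.50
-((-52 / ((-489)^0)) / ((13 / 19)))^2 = -5776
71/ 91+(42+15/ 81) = 105566/ 2457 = 42.97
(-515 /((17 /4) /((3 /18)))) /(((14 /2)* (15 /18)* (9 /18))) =-824 /119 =-6.92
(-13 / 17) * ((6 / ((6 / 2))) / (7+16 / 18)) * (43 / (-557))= 0.01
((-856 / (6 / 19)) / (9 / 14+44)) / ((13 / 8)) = -910784 / 24375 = -37.37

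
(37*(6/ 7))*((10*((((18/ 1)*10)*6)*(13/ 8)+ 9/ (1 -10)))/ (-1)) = -3893880/ 7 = -556268.57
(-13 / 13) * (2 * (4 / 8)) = -1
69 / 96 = 23 / 32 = 0.72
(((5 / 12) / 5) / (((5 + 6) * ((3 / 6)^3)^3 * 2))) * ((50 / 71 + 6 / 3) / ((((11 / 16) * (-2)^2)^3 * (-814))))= -131072 / 423080977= -0.00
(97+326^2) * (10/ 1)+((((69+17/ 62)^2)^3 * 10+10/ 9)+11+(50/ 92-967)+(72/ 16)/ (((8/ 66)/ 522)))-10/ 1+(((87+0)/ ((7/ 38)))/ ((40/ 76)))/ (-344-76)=7958951766135470850099059491/ 7201559869106400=1105170533994.75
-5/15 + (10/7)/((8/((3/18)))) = -17/56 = -0.30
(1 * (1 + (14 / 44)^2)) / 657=533 / 317988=0.00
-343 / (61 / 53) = -18179 / 61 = -298.02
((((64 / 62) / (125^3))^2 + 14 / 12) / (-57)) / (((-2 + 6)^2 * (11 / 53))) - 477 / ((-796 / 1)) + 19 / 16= 78187521472930843402357 / 43911201049804687500000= 1.78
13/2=6.50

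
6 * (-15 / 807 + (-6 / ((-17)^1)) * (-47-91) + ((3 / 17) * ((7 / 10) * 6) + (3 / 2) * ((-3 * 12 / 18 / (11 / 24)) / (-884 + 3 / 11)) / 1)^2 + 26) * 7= -170966599015682148 / 183658916429525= -930.89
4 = 4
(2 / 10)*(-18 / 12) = -3 / 10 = -0.30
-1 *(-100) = 100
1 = 1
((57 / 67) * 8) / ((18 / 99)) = 2508 / 67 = 37.43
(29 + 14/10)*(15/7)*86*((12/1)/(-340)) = -117648/595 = -197.73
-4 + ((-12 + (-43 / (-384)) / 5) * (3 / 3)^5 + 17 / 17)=-28757 / 1920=-14.98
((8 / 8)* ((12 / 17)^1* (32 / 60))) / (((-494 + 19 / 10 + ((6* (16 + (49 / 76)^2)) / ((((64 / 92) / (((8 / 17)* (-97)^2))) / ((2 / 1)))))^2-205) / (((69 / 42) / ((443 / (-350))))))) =-2608922163200 / 8393271454217932938150511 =-0.00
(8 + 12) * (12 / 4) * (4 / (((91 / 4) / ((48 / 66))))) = 7.67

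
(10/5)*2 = 4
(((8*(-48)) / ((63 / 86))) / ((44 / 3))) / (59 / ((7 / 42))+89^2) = -2752 / 637175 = -0.00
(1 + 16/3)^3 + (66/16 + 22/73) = 4075451/15768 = 258.46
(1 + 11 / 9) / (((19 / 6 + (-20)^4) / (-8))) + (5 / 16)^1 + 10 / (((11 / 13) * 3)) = 718395445 / 168963344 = 4.25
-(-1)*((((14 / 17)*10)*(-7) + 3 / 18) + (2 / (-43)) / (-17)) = -252097 / 4386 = -57.48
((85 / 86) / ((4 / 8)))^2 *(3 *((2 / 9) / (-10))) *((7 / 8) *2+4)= -33235 / 22188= -1.50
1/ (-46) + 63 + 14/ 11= 32511/ 506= 64.25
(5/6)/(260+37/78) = 65/20317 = 0.00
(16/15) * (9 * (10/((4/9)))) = 216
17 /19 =0.89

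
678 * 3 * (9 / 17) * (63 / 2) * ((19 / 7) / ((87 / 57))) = 29738097 / 493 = 60320.68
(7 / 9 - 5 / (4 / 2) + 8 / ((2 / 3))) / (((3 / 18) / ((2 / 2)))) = 185 / 3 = 61.67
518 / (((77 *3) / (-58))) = -4292 / 33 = -130.06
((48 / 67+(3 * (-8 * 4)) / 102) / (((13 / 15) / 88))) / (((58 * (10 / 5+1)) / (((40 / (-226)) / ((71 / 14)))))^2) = -2207744000 / 2404683432862269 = -0.00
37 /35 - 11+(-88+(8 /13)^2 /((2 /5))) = -573732 /5915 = -97.00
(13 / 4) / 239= 13 / 956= 0.01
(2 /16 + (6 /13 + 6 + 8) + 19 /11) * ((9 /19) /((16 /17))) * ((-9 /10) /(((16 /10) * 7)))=-25698951 /38950912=-0.66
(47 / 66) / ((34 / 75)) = 1175 / 748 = 1.57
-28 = -28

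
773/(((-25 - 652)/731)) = -565063/677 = -834.66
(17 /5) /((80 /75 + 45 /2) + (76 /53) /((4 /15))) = 5406 /46021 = 0.12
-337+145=-192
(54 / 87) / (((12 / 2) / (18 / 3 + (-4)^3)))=-6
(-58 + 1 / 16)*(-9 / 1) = 521.44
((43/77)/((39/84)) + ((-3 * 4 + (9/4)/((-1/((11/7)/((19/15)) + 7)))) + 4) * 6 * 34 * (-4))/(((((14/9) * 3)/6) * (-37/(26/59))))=-7414767288/22356103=-331.67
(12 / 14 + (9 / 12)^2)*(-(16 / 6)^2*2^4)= -3392 / 21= -161.52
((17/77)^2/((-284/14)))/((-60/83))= 23987/7216440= 0.00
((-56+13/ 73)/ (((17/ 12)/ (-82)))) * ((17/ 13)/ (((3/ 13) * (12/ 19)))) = 6348850/ 219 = 28990.18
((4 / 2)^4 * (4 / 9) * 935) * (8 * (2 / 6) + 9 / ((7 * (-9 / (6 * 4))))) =-957440 / 189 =-5065.82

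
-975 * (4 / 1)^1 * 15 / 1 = -58500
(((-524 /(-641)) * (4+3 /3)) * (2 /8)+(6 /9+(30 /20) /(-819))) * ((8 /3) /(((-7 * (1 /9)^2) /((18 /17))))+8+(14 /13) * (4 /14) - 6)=-4621560477 /90238057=-51.22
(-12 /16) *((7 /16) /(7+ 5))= -7 /256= -0.03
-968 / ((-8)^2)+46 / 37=-13.88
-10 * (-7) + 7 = 77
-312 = -312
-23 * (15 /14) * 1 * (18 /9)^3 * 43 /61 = -59340 /427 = -138.97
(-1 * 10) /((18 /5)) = -25 /9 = -2.78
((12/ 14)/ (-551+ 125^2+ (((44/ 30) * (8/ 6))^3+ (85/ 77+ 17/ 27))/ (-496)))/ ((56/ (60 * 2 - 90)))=2796626250/ 91807036242523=0.00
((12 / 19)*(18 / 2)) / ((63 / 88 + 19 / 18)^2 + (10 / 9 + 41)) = 67744512 / 539280667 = 0.13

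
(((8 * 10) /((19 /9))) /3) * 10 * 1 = 2400 /19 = 126.32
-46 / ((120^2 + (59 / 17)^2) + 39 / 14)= -186116 / 58322405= -0.00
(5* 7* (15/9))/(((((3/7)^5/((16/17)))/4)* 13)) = 188238400/161109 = 1168.39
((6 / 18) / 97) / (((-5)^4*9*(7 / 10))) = 0.00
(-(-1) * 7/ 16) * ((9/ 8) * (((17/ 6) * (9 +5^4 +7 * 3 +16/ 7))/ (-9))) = -78217/ 768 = -101.85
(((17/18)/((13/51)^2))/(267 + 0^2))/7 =4913/631722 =0.01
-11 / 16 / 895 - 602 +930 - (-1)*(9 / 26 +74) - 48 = 65964937 / 186160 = 354.35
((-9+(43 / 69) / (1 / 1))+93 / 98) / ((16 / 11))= -552497 / 108192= -5.11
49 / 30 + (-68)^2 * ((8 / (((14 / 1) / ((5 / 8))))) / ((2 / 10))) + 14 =1737283 / 210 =8272.78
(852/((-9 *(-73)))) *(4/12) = 284/657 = 0.43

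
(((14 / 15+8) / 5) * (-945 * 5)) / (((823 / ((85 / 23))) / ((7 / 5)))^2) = -119547162 / 358307041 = -0.33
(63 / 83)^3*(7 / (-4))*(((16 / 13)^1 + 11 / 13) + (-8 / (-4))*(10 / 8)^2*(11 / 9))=-1073340639 / 237863392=-4.51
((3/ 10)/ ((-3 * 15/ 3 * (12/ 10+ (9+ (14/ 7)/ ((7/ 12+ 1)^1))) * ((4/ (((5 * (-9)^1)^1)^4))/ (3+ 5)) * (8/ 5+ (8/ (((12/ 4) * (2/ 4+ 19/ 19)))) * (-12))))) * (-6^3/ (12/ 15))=-3506034375/ 17908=-195780.34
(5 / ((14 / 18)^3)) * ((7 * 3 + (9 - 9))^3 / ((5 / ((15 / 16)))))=295245 / 16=18452.81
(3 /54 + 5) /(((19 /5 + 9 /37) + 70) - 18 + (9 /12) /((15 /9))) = 6734 /75249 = 0.09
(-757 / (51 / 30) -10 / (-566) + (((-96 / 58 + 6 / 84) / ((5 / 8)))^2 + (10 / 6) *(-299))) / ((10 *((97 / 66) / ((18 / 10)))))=-1379592814181472 / 12019300251875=-114.78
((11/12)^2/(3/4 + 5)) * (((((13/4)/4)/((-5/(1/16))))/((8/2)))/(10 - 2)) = -1573/33914880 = -0.00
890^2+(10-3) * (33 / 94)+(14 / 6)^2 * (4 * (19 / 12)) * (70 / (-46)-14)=15402315451 / 19458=791567.24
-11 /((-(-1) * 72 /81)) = -12.38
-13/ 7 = -1.86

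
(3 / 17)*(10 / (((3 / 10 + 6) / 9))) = 300 / 119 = 2.52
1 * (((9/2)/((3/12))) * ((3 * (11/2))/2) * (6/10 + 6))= 9801/10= 980.10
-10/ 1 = -10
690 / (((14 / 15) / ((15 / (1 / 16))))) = 1242000 / 7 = 177428.57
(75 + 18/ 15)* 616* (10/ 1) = 469392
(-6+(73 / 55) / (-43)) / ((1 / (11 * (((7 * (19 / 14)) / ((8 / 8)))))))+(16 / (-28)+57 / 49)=-13266383 / 21070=-629.63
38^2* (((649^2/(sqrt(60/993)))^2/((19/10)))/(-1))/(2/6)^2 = -20083198788358002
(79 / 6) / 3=79 / 18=4.39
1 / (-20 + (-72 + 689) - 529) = 1 / 68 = 0.01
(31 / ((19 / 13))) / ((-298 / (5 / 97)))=-2015 / 549214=-0.00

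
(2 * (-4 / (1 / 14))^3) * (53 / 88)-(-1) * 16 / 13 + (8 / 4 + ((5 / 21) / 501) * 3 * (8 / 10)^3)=-2652115609798 / 12537525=-211534.22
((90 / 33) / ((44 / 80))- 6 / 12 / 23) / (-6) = -27479 / 33396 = -0.82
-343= -343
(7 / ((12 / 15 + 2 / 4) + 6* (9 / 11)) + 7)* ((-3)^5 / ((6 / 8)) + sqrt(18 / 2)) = -2608.89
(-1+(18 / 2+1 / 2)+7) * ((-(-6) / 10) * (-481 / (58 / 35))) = -313131 / 116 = -2699.41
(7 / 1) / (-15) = -7 / 15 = -0.47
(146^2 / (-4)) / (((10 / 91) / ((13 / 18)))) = -6304207 / 180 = -35023.37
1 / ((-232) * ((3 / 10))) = -5 / 348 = -0.01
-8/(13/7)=-56/13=-4.31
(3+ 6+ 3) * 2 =24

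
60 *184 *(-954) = -10532160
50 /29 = 1.72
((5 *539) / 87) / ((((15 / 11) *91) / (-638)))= -18634 / 117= -159.26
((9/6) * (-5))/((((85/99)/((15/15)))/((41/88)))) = -1107/272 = -4.07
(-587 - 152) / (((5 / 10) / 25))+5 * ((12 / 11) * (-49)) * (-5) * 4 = -347650 / 11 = -31604.55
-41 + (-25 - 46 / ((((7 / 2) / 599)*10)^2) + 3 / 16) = -265367461 / 19600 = -13539.16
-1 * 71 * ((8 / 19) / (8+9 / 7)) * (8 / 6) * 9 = -47712 / 1235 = -38.63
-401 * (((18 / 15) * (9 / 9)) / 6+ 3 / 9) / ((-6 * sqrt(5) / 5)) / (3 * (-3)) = -1604 * sqrt(5) / 405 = -8.86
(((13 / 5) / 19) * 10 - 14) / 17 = -240 / 323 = -0.74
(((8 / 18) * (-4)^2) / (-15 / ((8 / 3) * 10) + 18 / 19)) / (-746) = -9728 / 392769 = -0.02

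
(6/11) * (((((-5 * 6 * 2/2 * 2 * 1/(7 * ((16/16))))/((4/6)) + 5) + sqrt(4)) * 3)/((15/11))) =-246/35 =-7.03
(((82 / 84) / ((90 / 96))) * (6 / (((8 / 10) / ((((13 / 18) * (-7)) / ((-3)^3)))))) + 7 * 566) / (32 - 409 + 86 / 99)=-31783004 / 3016197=-10.54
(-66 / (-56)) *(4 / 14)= 33 / 98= 0.34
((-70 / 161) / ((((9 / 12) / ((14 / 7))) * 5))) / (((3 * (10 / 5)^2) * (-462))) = 2 / 47817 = 0.00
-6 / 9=-2 / 3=-0.67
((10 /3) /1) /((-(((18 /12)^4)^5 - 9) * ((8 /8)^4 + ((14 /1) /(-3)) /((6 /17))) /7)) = 7340032 /12750273129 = 0.00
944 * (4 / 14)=1888 / 7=269.71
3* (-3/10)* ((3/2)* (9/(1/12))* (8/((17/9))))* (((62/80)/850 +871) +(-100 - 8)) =-170205665391/361250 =-471157.55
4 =4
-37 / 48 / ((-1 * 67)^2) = -37 / 215472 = -0.00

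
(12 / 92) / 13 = 3 / 299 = 0.01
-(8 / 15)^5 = -32768 / 759375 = -0.04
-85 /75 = -1.13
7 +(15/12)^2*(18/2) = 337/16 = 21.06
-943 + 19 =-924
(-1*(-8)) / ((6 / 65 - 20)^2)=8450 / 418609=0.02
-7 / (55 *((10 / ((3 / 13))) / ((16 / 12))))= -14 / 3575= -0.00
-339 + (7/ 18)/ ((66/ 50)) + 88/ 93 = -6219497/ 18414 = -337.76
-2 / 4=-1 / 2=-0.50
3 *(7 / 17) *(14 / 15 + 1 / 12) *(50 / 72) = 2135 / 2448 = 0.87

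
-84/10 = -42/5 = -8.40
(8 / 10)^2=16 / 25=0.64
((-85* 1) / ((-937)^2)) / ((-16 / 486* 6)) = 6885 / 14047504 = 0.00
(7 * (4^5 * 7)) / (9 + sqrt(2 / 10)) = 564480 / 101- 12544 * sqrt(5) / 101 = 5311.20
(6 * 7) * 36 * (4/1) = 6048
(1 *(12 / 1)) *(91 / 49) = 156 / 7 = 22.29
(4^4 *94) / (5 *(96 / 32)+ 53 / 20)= 481280 / 353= 1363.40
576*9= 5184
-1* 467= -467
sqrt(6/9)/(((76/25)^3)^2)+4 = 244140625 * sqrt(6)/578099785728+4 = 4.00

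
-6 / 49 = -0.12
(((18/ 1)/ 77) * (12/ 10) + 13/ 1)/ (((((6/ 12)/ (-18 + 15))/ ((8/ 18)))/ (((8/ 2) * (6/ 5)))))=-327232/ 1925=-169.99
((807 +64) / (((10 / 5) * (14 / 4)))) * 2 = 1742 / 7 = 248.86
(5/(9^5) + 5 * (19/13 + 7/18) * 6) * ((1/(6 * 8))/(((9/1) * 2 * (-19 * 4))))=-332920/393797781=-0.00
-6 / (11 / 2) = -1.09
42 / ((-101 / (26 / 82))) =-546 / 4141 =-0.13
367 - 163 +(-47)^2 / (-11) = 35 / 11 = 3.18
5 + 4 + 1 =10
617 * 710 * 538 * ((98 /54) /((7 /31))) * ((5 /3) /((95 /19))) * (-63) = -358000441540 /9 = -39777826837.78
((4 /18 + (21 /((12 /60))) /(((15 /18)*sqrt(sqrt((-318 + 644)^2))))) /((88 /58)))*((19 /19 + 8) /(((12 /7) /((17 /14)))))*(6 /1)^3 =4437 /22 + 2515779*sqrt(326) /7172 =6535.14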